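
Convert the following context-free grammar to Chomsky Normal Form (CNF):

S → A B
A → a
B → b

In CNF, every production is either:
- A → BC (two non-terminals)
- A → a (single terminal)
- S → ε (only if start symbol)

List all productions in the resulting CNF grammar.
The grammar has no ε-productions or unit productions to eliminate.
S → A B is already in CNF (two non-terminals) – keep it.
A → a is already in CNF (single terminal) – keep it.
B → b is already in CNF (single terminal) – keep it.
Resulting CNF grammar (3 productions): A → a; B → b; S → A B

Final answer: A → a; B → b; S → A B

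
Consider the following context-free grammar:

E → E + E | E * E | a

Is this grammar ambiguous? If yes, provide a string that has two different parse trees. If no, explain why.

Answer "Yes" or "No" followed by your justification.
Two different leftmost derivations of a + a * a:
  (1) E ⇒ E + E ⇒ a + E ⇒ a + E * E ⇒ a + a * E ⇒ a + a * a   (tree groups a + (a * a))
  (2) E ⇒ E * E ⇒ E + E * E ⇒ a + E * E ⇒ a + a * E ⇒ a + a * a   (tree groups (a + a) * a)
Two distinct leftmost derivations = two distinct parse trees, so the grammar is ambiguous.

Final answer: Yes - the string 'a + a * a' has two distinct leftmost derivations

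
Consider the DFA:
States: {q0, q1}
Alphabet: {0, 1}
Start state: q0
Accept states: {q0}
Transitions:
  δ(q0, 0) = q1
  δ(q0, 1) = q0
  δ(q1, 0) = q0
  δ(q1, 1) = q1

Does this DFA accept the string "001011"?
Processing string "001011":
  q0 --0--> q1
  q1 --0--> q0
  q0 --1--> q0
  q0 --0--> q1
  q1 --1--> q1
  q1 --1--> q1
Final state: q1
Accept states: {q0}
q1 is not an accept state, so the string is rejected.

Final answer: No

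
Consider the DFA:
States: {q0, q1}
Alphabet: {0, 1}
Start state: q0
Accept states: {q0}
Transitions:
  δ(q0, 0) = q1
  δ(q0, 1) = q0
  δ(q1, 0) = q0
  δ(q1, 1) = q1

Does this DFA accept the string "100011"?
Processing string "100011":
  q0 --1--> q0
  q0 --0--> q1
  q1 --0--> q0
  q0 --0--> q1
  q1 --1--> q1
  q1 --1--> q1
Final state: q1
Accept states: {q0}
q1 is not an accept state, so the string is rejected.

Final answer: No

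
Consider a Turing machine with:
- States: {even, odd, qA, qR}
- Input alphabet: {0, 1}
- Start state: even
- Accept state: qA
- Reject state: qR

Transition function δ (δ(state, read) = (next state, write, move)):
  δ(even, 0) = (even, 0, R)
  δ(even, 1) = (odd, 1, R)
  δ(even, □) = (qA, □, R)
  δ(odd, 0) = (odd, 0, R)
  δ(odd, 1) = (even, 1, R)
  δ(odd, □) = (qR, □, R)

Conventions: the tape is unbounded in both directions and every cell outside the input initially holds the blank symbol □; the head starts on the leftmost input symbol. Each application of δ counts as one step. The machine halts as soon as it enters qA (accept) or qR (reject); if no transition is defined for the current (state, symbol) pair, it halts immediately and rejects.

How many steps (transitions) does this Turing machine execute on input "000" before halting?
Step 0: [even]000 (head at position 0)
Step 1: δ(even, 0) = (even, 0, R)  ⊢  0[even]00 (head at position 1)
Step 2: δ(even, 0) = (even, 0, R)  ⊢  00[even]0 (head at position 2)
Step 3: δ(even, 0) = (even, 0, R)  ⊢  000[even]□ (head at position 3)
Step 4: δ(even, □) = (qA, □, R)  ⊢  000□[qA]□ (head at position 4)
The machine is in qA, so it halts and accepts.
Number of transitions executed: 4.

Final answer: 4 steps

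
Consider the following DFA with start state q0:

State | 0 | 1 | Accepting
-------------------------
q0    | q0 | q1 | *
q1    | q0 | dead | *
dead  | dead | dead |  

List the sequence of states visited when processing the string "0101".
q0 → q0 → q1 → q0 → q1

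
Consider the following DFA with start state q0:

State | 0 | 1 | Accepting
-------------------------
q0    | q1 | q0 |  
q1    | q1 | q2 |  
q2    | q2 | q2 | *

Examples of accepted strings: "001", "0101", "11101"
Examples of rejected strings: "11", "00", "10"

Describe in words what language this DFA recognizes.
binary strings containing '01' as a substring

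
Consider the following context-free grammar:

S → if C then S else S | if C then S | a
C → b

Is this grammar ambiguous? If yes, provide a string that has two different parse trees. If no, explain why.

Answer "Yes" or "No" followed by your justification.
The 'dangling else' can attach to either if. Two leftmost derivations of  if b then if b then a else a:
  (1) S ⇒ if C then S else S ⇒ if b then S else S ⇒ if b then if C then S else S ⇒ if b then if b then S else S ⇒ if b then if b then a else S ⇒ if b then if b then a else a   (else belongs to the outer if)
  (2) S ⇒ if C then S ⇒ if b then S ⇒ if b then if C then S else S ⇒ if b then if b then S else S ⇒ if b then if b then a else S ⇒ if b then if b then a else a   (else belongs to the inner if)
Two distinct parse trees for the same string, so the grammar is ambiguous.

Final answer: Yes - the string 'if b then if b then a else a' has two distinct leftmost derivations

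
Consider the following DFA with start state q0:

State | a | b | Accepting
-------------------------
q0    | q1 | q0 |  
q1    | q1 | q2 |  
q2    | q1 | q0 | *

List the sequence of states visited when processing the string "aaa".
q0 → q1 → q1 → q1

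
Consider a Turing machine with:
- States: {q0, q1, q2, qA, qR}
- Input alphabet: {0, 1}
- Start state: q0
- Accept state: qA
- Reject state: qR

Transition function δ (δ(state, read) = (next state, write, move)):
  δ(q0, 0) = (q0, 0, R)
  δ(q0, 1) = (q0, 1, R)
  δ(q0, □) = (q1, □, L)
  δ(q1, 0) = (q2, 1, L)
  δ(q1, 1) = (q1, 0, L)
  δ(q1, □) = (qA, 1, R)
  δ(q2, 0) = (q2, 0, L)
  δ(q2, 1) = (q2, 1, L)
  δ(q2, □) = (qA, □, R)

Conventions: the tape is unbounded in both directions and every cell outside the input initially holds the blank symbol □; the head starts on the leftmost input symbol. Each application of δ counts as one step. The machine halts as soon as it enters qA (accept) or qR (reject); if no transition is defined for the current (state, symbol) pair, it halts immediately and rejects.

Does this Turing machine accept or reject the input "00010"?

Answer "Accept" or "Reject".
Step 0: [q0]00010 (head at position 0)
Step 1: δ(q0, 0) = (q0, 0, R)  ⊢  0[q0]0010 (head at position 1)
Step 2: δ(q0, 0) = (q0, 0, R)  ⊢  00[q0]010 (head at position 2)
Step 3: δ(q0, 0) = (q0, 0, R)  ⊢  000[q0]10 (head at position 3)
Step 4: δ(q0, 1) = (q0, 1, R)  ⊢  0001[q0]0 (head at position 4)
Step 5: δ(q0, 0) = (q0, 0, R)  ⊢  00010[q0]□ (head at position 5)
Step 6: δ(q0, □) = (q1, □, L)  ⊢  0001[q1]0□ (head at position 4)
Step 7: δ(q1, 0) = (q2, 1, L)  ⊢  000[q2]11□ (head at position 3)
Step 8: δ(q2, 1) = (q2, 1, L)  ⊢  00[q2]011□ (head at position 2)
Step 9: δ(q2, 0) = (q2, 0, L)  ⊢  0[q2]0011□ (head at position 1)
Step 10: δ(q2, 0) = (q2, 0, L)  ⊢  [q2]00011□ (head at position 0)
Step 11: δ(q2, 0) = (q2, 0, L)  ⊢  [q2]□00011□ (head at position -1)
Step 12: δ(q2, □) = (qA, □, R)  ⊢  □[qA]00011□ (head at position 0)
The machine is in qA, so it halts and accepts.

Final answer: Accept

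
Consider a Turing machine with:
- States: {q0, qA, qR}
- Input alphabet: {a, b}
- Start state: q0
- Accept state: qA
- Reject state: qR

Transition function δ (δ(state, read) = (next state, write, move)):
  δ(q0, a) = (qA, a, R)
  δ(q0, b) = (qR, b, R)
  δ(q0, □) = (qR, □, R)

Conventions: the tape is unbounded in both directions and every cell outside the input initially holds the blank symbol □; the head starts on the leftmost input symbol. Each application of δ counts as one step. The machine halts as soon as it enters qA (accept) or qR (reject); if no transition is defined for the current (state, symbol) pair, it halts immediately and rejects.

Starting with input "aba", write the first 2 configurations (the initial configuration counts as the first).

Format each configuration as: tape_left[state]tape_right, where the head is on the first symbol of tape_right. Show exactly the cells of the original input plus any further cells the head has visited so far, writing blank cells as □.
Step 0: [q0]aba (head at position 0)
Step 1: δ(q0, a) = (qA, a, R)  ⊢  a[qA]ba (head at position 1)

Final answer: [q0]aba ⊢ a[qA]ba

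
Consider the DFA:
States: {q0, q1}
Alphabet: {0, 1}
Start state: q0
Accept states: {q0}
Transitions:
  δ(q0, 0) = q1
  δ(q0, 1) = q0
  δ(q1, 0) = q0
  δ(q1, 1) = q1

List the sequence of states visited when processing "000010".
Starting at q0
Read '0': q0 -> q1
Read '0': q1 -> q0
Read '0': q0 -> q1
Read '0': q1 -> q0
Read '1': q0 -> q0
Read '0': q0 -> q1

Final answer: q0 -> q1 -> q0 -> q1 -> q0 -> q0 -> q1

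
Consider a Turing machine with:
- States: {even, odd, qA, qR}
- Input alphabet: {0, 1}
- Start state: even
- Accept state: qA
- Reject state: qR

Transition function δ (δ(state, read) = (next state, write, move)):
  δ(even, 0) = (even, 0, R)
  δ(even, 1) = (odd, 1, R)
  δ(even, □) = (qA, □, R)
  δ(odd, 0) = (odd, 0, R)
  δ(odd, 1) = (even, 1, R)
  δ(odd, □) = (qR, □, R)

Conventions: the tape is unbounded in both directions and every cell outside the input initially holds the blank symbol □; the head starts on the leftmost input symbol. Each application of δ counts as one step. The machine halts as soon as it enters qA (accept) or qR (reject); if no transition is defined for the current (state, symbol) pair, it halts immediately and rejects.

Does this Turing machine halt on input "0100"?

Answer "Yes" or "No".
Step 0: [even]0100 (head at position 0)
Step 1: δ(even, 0) = (even, 0, R)  ⊢  0[even]100 (head at position 1)
Step 2: δ(even, 1) = (odd, 1, R)  ⊢  01[odd]00 (head at position 2)
Step 3: δ(odd, 0) = (odd, 0, R)  ⊢  010[odd]0 (head at position 3)
Step 4: δ(odd, 0) = (odd, 0, R)  ⊢  0100[odd]□ (head at position 4)
Step 5: δ(odd, □) = (qR, □, R)  ⊢  0100□[qR]□ (head at position 5)
The machine is in qR, so it halts and rejects.
It halts after 5 steps.

Final answer: Yes - halts after 5 steps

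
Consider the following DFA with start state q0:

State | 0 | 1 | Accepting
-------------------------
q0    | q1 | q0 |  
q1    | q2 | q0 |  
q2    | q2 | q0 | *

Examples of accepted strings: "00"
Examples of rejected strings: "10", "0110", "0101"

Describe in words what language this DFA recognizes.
binary strings ending with '00'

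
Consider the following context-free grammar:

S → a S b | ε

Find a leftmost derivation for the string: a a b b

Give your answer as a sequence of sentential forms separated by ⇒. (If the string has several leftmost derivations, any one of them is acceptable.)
Start with S.
Step 1: the leftmost non-terminal is S; apply S → a S b:  a S b
Step 2: the leftmost non-terminal is S; apply S → a S b:  a a S b b
Step 3: the leftmost non-terminal is S; apply S → ε:  a a b b

Final answer: S ⇒ a S b ⇒ a a S b b ⇒ a a b b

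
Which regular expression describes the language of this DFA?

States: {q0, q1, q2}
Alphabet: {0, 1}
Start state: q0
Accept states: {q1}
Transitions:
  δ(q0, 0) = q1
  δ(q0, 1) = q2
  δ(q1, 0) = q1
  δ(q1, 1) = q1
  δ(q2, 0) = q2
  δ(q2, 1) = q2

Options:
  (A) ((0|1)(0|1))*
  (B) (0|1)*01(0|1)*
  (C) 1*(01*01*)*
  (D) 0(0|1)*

Testing sample strings against the DFA:
  '10' -> rejected
  '01' -> accepted
  '011' -> accepted
  '110' -> rejected
Checking each option for a counterexample:
  (A) ((0|1)(0|1))*: ε is rejected by the DFA but matches the regex → eliminated
  (B) (0|1)*01(0|1)*: '0' is accepted by the DFA but does not match the regex → eliminated
  (C) 1*(01*01*)*: ε is rejected by the DFA but matches the regex → eliminated
  (D) 0(0|1)*: agrees with the DFA on all strings of length ≤ 4
Only (D) 0(0|1)* is consistent with the DFA.

Final answer: (D) 0(0|1)*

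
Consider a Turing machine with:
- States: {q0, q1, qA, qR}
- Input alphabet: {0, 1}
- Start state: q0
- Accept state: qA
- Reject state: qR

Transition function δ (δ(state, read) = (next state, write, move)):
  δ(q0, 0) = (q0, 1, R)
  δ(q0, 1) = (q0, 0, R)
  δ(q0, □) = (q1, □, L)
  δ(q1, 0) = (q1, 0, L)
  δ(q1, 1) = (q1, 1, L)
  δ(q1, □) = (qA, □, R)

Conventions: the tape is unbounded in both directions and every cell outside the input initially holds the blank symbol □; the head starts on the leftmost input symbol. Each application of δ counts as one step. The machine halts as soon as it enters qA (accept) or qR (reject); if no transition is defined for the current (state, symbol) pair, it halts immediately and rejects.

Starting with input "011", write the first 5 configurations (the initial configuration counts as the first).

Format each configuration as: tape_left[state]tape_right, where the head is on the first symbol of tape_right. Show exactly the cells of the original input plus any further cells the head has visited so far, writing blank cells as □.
Step 0: [q0]011 (head at position 0)
Step 1: δ(q0, 0) = (q0, 1, R)  ⊢  1[q0]11 (head at position 1)
Step 2: δ(q0, 1) = (q0, 0, R)  ⊢  10[q0]1 (head at position 2)
Step 3: δ(q0, 1) = (q0, 0, R)  ⊢  100[q0]□ (head at position 3)
Step 4: δ(q0, □) = (q1, □, L)  ⊢  10[q1]0□ (head at position 2)

Final answer: [q0]011 ⊢ 1[q0]11 ⊢ 10[q0]1 ⊢ 100[q0]□ ⊢ 10[q1]0□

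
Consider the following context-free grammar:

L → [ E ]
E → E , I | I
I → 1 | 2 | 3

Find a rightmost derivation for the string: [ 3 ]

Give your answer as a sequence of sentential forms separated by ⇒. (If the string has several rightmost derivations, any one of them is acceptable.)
Start with L.
Step 1: the rightmost non-terminal is L; apply L → [ E ]:  [ E ]
Step 2: the rightmost non-terminal is E; apply E → I:  [ I ]
Step 3: the rightmost non-terminal is I; apply I → 3:  [ 3 ]

Final answer: L ⇒ [ E ] ⇒ [ I ] ⇒ [ 3 ]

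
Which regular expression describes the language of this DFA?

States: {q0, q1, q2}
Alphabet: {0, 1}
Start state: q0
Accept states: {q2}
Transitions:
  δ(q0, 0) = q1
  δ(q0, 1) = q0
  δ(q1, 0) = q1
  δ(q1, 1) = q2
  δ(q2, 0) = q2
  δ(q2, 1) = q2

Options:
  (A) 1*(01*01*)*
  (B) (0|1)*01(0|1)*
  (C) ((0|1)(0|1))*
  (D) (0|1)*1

Testing sample strings against the DFA:
  '010' -> accepted
  '00' -> rejected
  '111' -> rejected
  '011' -> accepted
Checking each option for a counterexample:
  (A) 1*(01*01*)*: ε is rejected by the DFA but matches the regex → eliminated
  (B) (0|1)*01(0|1)*: agrees with the DFA on all strings of length ≤ 4
  (C) ((0|1)(0|1))*: ε is rejected by the DFA but matches the regex → eliminated
  (D) (0|1)*1: '1' is rejected by the DFA but matches the regex → eliminated
Only (B) (0|1)*01(0|1)* is consistent with the DFA.

Final answer: (B) (0|1)*01(0|1)*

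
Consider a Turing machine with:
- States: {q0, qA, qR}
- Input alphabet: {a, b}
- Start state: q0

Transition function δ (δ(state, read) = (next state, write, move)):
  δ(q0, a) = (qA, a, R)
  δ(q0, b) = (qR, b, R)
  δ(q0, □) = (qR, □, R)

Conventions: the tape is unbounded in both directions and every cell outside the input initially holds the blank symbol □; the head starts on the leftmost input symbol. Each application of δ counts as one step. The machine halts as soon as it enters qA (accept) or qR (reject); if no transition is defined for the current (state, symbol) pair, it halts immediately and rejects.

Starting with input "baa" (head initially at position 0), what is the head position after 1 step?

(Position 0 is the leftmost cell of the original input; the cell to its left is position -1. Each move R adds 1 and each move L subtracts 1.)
Step 0: [q0]baa (head at position 0)
Step 1: δ(q0, b) = (qR, b, R)  ⊢  b[qR]aa (head at position 1)
Head position after 1 step: 1

Final answer: Position 1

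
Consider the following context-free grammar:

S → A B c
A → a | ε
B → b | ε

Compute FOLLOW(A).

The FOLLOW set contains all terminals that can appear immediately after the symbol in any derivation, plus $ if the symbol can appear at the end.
A occurs in S → A B c followed by B c. Add FIRST(B) minus ε = {b}; B is nullable (B → ε), so what follows B can also follow A: the terminal c. FOLLOW(A) = {b, c}.

Final answer: {b, c}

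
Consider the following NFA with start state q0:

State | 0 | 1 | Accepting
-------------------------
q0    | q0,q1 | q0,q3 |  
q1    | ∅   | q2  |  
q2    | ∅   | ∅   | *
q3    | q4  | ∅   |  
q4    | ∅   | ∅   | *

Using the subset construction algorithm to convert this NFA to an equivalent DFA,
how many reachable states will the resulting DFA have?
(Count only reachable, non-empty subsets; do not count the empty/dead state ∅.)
Start subset: {q0}
{q0}: on 0 → {q0, q1}, on 1 → {q0, q3}
{q0, q1}: on 0 → {q0, q1}, on 1 → {q0, q2, q3}
{q0, q3}: on 0 → {q0, q1, q4}, on 1 → {q0, q3}
{q0, q2, q3}: on 0 → {q0, q1, q4}, on 1 → {q0, q3}
{q0, q1, q4}: on 0 → {q0, q1}, on 1 → {q0, q2, q3}
Reachable non-empty subsets: {q0}, {q0, q1}, {q0, q3}, {q0, q2, q3}, {q0, q1, q4} — 5 in total.

Final answer: 5 states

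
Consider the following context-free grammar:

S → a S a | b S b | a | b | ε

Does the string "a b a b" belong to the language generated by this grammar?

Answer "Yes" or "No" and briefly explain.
Every production places the same symbol at both ends (or yields a single symbol / ε), so every derived string is a palindrome. a b a b reversed is b a b a ≠ a b a b, so it is not a palindrome and cannot be derived (already the first step fails: the string starts with a but ends with b, so neither S → a S a nor S → b S b fits).

Final answer: No - no valid derivation exists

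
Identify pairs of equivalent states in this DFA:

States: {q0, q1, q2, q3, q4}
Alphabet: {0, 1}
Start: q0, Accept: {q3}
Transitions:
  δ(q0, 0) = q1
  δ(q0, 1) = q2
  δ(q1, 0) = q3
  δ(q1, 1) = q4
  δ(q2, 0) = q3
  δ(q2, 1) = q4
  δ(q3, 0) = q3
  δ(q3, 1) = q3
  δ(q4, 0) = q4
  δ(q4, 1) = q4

Using the table-filling algorithm:
Round 0 – mark pairs where exactly one state is accepting: (q0,q3), (q1,q3), (q2,q3), (q3,q4)
Round 1 – newly marked: (q0,q1) [on 0: q1 vs q3, already marked]; (q0,q2) [on 0: q1 vs q3, already marked]; (q1,q4) [on 0: q3 vs q4, already marked]; (q2,q4) [on 0: q3 vs q4, already marked]
Round 2 – newly marked: (q0,q4) [on 0: q1 vs q4, already marked]
No further pairs can be marked.
(q1, q2) unmarked: δ(q1,0)=q3, δ(q2,0)=q3; δ(q1,1)=q4, δ(q2,1)=q4 → equivalent
Equivalent pairs: (q1, q2)

Final answer: Equivalent pairs: (q1, q2)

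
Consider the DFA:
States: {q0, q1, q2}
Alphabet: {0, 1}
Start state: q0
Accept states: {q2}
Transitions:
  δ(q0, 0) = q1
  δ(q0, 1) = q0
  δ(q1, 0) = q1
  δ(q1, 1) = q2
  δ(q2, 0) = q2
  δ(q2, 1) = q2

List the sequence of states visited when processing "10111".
Starting at q0
Read '1': q0 -> q0
Read '0': q0 -> q1
Read '1': q1 -> q2
Read '1': q2 -> q2
Read '1': q2 -> q2

Final answer: q0 -> q0 -> q1 -> q2 -> q2 -> q2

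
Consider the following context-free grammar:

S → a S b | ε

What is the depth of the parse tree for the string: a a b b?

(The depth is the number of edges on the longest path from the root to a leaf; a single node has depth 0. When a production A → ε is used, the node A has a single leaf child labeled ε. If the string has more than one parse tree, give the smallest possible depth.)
The only parse tree applies S → a S b 2 times (once per matching a…b pair) and then S → ε.
The S nodes sit at depths 0, 1, …, 2; the innermost S (depth 2) has the single child ε at depth 3.
The terminal leaves a, b are at depths 1..2, so the longest root-to-leaf path is S → S → … → S → ε with 3 edges.
Depth = 3.

Final answer: 3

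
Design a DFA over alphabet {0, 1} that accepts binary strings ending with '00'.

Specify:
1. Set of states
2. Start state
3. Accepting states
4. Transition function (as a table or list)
One valid DFA (any DFA recognizing the same language is acceptable):
States: {q0, q1, q2}
Start: q0
Accepting: {q2}
Transitions (accepting states marked with *):
State | 0 | 1 | Accepting
-------------------------
q0    | q1 | q0 |  
q1    | q2 | q0 |  
q2    | q2 | q0 | *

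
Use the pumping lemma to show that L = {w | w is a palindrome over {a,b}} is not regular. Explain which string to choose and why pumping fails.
Language: L = {w | w is a palindrome over {a,b}} (strings that read the same forwards and backwards)
Step 1: Assume for contradiction that L is regular, with pumping length p.
Step 2: Choose s = a^p b a^p. Then s ∈ L (it reads the same forwards and backwards) and |s| ≥ p.
Step 3: Consider any decomposition s = xyz with |xy| ≤ p and |y| > 0. Since |xy| ≤ p and the first p symbols of s are all a's, y = a^k for some k with 1 ≤ k ≤ p.
Step 4: Pumping up (i = 2): xy²z = a^(p+k) b a^p. Its reverse is a^p b a^(p+k) ≠ a^(p+k) b a^p (the single b is no longer in the middle), so xy²z is not a palindrome and xy²z ∉ L.
This contradicts the pumping lemma, so L is not regular.

Final answer: Choose s = a^p b a^p. Since |xy| ≤ p, y = a^k with k ≥ 1. Then xy²z = a^(p+k) b a^p is not a palindrome, so ∉ L.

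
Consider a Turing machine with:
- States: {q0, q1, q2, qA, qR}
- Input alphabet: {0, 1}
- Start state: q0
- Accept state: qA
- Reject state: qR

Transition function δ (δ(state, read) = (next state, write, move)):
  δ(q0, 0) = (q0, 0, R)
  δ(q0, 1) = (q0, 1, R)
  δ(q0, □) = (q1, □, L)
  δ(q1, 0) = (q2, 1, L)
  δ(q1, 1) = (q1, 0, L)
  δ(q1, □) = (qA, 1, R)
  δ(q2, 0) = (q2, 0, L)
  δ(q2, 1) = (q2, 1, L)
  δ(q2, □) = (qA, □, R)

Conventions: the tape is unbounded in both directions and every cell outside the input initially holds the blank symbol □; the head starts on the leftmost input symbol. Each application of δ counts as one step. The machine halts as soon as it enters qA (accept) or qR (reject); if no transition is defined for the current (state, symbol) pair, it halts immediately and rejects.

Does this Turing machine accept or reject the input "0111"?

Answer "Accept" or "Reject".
Step 0: [q0]0111 (head at position 0)
Step 1: δ(q0, 0) = (q0, 0, R)  ⊢  0[q0]111 (head at position 1)
Step 2: δ(q0, 1) = (q0, 1, R)  ⊢  01[q0]11 (head at position 2)
Step 3: δ(q0, 1) = (q0, 1, R)  ⊢  011[q0]1 (head at position 3)
Step 4: δ(q0, 1) = (q0, 1, R)  ⊢  0111[q0]□ (head at position 4)
Step 5: δ(q0, □) = (q1, □, L)  ⊢  011[q1]1□ (head at position 3)
Step 6: δ(q1, 1) = (q1, 0, L)  ⊢  01[q1]10□ (head at position 2)
Step 7: δ(q1, 1) = (q1, 0, L)  ⊢  0[q1]100□ (head at position 1)
Step 8: δ(q1, 1) = (q1, 0, L)  ⊢  [q1]0000□ (head at position 0)
Step 9: δ(q1, 0) = (q2, 1, L)  ⊢  [q2]□1000□ (head at position -1)
Step 10: δ(q2, □) = (qA, □, R)  ⊢  □[qA]1000□ (head at position 0)
The machine is in qA, so it halts and accepts.

Final answer: Accept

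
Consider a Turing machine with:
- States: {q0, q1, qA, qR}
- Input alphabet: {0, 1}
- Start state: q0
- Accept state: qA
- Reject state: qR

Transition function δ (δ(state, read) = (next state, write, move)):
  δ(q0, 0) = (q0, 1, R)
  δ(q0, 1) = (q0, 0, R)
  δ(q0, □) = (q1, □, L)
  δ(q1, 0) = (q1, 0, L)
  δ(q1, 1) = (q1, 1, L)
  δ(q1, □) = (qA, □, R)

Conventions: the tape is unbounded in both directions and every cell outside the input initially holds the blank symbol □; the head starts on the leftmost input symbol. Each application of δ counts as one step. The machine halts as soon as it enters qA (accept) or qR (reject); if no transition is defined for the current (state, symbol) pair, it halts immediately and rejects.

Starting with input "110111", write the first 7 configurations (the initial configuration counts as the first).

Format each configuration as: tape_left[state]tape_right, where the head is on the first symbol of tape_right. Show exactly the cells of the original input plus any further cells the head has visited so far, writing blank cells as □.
Step 0: [q0]110111 (head at position 0)
Step 1: δ(q0, 1) = (q0, 0, R)  ⊢  0[q0]10111 (head at position 1)
Step 2: δ(q0, 1) = (q0, 0, R)  ⊢  00[q0]0111 (head at position 2)
Step 3: δ(q0, 0) = (q0, 1, R)  ⊢  001[q0]111 (head at position 3)
Step 4: δ(q0, 1) = (q0, 0, R)  ⊢  0010[q0]11 (head at position 4)
Step 5: δ(q0, 1) = (q0, 0, R)  ⊢  00100[q0]1 (head at position 5)
Step 6: δ(q0, 1) = (q0, 0, R)  ⊢  001000[q0]□ (head at position 6)

Final answer: [q0]110111 ⊢ 0[q0]10111 ⊢ 00[q0]0111 ⊢ 001[q0]111 ⊢ 0010[q0]11 ⊢ 00100[q0]1 ⊢ 001000[q0]□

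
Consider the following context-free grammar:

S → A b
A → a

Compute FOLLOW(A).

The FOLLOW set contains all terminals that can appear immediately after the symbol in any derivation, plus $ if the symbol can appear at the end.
A occurs only in S → A b, where it is immediately followed by the terminal b. So FOLLOW(A) = {b}.

Final answer: {b}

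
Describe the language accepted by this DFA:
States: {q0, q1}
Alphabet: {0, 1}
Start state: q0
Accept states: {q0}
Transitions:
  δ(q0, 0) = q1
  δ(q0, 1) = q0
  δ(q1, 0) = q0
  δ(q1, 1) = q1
Analyzing the DFA structure:
Start state: q0
Accept states: {q0}
Interpreting what each state remembers (checking against the transitions):
  q0: an even number of 0s has been read so far
  q1: an odd number of 0s has been read so far
  δ(q0, 0): in q0 (an even number of 0s has been read so far), after reading 0 we have: an odd number of 0s has been read so far → q1
  δ(q0, 1): in q0 (an even number of 0s has been read so far), after reading 1 we have: an even number of 0s has been read so far → q0
  δ(q1, 0): in q1 (an odd number of 0s has been read so far), after reading 0 we have: an even number of 0s has been read so far → q0
  δ(q1, 1): in q1 (an odd number of 0s has been read so far), after reading 1 we have: an odd number of 0s has been read so far → q1
A string is accepted iff it ends in {q0}, i.e. an even number of 0s has been read so far.
Language: All binary strings with an even number of 0s

Final answer: All binary strings with an even number of 0s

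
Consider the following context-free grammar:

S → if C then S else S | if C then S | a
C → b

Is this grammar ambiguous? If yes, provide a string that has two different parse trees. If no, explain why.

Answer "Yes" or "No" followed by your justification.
The 'dangling else' can attach to either if. Two leftmost derivations of  if b then if b then a else a:
  (1) S ⇒ if C then S else S ⇒ if b then S else S ⇒ if b then if C then S else S ⇒ if b then if b then S else S ⇒ if b then if b then a else S ⇒ if b then if b then a else a   (else belongs to the outer if)
  (2) S ⇒ if C then S ⇒ if b then S ⇒ if b then if C then S else S ⇒ if b then if b then S else S ⇒ if b then if b then a else S ⇒ if b then if b then a else a   (else belongs to the inner if)
Two distinct parse trees for the same string, so the grammar is ambiguous.

Final answer: Yes - the string 'if b then if b then a else a' has two distinct leftmost derivations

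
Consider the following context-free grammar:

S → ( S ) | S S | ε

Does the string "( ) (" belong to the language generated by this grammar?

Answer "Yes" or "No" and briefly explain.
Each production adds parentheses only in matched pairs (S → ( S )) or none at all, so every derived string has equally many '(' and ')'. The string ( ) ( has two '(' and one ')', so it cannot be derived.

Final answer: No - no valid derivation exists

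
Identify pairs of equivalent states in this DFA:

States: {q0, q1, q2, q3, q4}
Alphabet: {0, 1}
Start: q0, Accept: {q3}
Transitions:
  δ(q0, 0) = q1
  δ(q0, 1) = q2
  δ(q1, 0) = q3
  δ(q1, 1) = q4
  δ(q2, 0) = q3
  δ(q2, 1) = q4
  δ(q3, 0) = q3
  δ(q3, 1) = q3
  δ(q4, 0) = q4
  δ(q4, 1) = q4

Using the table-filling algorithm:
Round 0 – mark pairs where exactly one state is accepting: (q0,q3), (q1,q3), (q2,q3), (q3,q4)
Round 1 – newly marked: (q0,q1) [on 0: q1 vs q3, already marked]; (q0,q2) [on 0: q1 vs q3, already marked]; (q1,q4) [on 0: q3 vs q4, already marked]; (q2,q4) [on 0: q3 vs q4, already marked]
Round 2 – newly marked: (q0,q4) [on 0: q1 vs q4, already marked]
No further pairs can be marked.
(q1, q2) unmarked: δ(q1,0)=q3, δ(q2,0)=q3; δ(q1,1)=q4, δ(q2,1)=q4 → equivalent
Equivalent pairs: (q1, q2)

Final answer: Equivalent pairs: (q1, q2)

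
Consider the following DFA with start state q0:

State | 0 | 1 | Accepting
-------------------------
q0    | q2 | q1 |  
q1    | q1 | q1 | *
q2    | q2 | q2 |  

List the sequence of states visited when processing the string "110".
q0 → q1 → q1 → q1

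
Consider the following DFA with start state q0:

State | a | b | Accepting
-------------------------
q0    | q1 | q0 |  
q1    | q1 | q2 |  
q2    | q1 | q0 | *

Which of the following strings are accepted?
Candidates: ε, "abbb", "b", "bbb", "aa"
ε: q0; q0 is not accepting → rejected
"abbb": q0 → q1 → q2 → q0 → q0; q0 is not accepting → rejected
"b": q0 → q0; q0 is not accepting → rejected
"bbb": q0 → q0 → q0 → q0; q0 is not accepting → rejected
"aa": q0 → q1 → q1; q1 is not accepting → rejected

Final answer: None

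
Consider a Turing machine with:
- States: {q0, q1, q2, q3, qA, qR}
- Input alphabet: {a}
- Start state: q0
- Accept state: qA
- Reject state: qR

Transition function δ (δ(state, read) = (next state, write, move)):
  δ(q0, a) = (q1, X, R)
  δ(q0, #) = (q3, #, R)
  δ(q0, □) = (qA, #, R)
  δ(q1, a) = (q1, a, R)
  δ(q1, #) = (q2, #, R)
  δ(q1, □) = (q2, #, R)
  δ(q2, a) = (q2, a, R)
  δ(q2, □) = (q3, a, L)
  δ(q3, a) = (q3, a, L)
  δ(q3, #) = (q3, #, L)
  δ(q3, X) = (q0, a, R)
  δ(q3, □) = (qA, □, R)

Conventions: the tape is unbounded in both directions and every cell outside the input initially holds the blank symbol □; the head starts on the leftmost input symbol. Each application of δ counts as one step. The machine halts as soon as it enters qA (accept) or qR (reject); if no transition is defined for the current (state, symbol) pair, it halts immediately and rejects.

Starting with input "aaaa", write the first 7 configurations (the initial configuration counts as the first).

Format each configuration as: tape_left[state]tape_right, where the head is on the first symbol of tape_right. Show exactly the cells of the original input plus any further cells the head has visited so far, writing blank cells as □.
Step 0: [q0]aaaa (head at position 0)
Step 1: δ(q0, a) = (q1, X, R)  ⊢  X[q1]aaa (head at position 1)
Step 2: δ(q1, a) = (q1, a, R)  ⊢  Xa[q1]aa (head at position 2)
Step 3: δ(q1, a) = (q1, a, R)  ⊢  Xaa[q1]a (head at position 3)
Step 4: δ(q1, a) = (q1, a, R)  ⊢  Xaaa[q1]□ (head at position 4)
Step 5: δ(q1, □) = (q2, #, R)  ⊢  Xaaa#[q2]□ (head at position 5)
Step 6: δ(q2, □) = (q3, a, L)  ⊢  Xaaa[q3]#a (head at position 4)

Final answer: [q0]aaaa ⊢ X[q1]aaa ⊢ Xa[q1]aa ⊢ Xaa[q1]a ⊢ Xaaa[q1]□ ⊢ Xaaa#[q2]□ ⊢ Xaaa[q3]#a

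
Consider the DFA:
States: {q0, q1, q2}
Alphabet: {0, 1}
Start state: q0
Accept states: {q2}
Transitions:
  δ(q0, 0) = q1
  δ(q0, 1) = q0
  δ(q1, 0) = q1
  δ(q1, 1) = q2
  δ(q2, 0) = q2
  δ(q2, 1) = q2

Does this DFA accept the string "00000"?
Processing string "00000":
  q0 --0--> q1
  q1 --0--> q1
  q1 --0--> q1
  q1 --0--> q1
  q1 --0--> q1
Final state: q1
Accept states: {q2}
q1 is not an accept state, so the string is rejected.

Final answer: No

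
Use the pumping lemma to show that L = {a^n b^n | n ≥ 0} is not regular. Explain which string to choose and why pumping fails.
Language: L = {a^n b^n | n ≥ 0} (equal numbers of a's followed by b's)
Step 1: Assume for contradiction that L is regular, with pumping length p.
Step 2: Choose s = a^p b^p. Then s ∈ L (it has p a's followed by p b's) and |s| ≥ p.
Step 3: Consider any decomposition s = xyz with |xy| ≤ p and |y| > 0. Since |xy| ≤ p and the first p symbols of s are all a's, y = a^k for some k with 1 ≤ k ≤ p.
Step 4: Pumping up (i = 2): xy²z = a^(p+k) b^p, which has more a's than b's, so xy²z ∉ L.
This contradicts the pumping lemma, so L is not regular.

Final answer: Choose s = a^p b^p. Since |xy| ≤ p, y = a^k with k ≥ 1. Then xy²z = a^(p+k) b^p ∉ L.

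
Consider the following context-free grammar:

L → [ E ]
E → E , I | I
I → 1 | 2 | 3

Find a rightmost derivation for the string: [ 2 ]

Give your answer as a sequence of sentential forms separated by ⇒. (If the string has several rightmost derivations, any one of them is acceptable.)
Start with L.
Step 1: the rightmost non-terminal is L; apply L → [ E ]:  [ E ]
Step 2: the rightmost non-terminal is E; apply E → I:  [ I ]
Step 3: the rightmost non-terminal is I; apply I → 2:  [ 2 ]

Final answer: L ⇒ [ E ] ⇒ [ I ] ⇒ [ 2 ]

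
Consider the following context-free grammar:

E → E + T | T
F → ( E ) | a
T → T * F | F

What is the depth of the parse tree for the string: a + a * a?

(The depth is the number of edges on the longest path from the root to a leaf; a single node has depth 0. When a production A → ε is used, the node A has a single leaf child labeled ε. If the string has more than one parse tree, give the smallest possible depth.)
The grammar is unambiguous; the parse tree of a + a * a is:
E → E + T at the root (depth 0).
  Left E (depth 1) → T (2) → F (3) → a (4).
  Right T (depth 1) → T * F; that T (2) → F (3) → a (4); F (2) → a (3).
The longest root-to-leaf paths have 4 edges.
Depth = 4.

Final answer: 4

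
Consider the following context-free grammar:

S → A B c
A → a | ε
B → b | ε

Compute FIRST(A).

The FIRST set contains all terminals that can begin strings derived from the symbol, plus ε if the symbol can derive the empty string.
A → a contributes a; A → ε makes A nullable, contributing ε. FIRST(A) = {a, ε}.

Final answer: {a, ε}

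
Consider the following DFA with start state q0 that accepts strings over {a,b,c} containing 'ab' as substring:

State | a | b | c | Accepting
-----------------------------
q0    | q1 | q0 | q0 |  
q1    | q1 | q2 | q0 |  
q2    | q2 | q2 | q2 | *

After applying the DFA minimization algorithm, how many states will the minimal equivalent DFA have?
All 3 states are reachable from q0, so none can be removed as unreachable.
Table-filling: first mark every (accepting, non-accepting) pair as distinguishable (accepting: {q2}; non-accepting: {q0, q1}).
Round 1: (q0, q1) on 'b' go to q0 and q2, already distinguishable → mark.
Every pair of states is distinguishable, so the DFA is already minimal.
Equivalence classes: {q0}, {q1}, {q2} → 3 states.

Final answer: 3 states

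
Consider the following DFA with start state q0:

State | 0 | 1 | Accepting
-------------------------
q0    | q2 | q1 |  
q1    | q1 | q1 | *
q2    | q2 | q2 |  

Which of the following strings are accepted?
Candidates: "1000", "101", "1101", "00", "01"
"1000": q0 → q1 → q1 → q1 → q1; q1 is accepting → accepted
"101": q0 → q1 → q1 → q1; q1 is accepting → accepted
"1101": q0 → q1 → q1 → q1 → q1; q1 is accepting → accepted
"00": q0 → q2 → q2; q2 is not accepting → rejected
"01": q0 → q2 → q2; q2 is not accepting → rejected

Final answer: "1000", "101", "1101"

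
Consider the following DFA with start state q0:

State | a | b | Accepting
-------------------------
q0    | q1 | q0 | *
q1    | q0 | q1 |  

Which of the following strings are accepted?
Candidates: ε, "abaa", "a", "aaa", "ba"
ε: q0; q0 is accepting → accepted
"abaa": q0 → q1 → q1 → q0 → q1; q1 is not accepting → rejected
"a": q0 → q1; q1 is not accepting → rejected
"aaa": q0 → q1 → q0 → q1; q1 is not accepting → rejected
"ba": q0 → q0 → q1; q1 is not accepting → rejected

Final answer: ε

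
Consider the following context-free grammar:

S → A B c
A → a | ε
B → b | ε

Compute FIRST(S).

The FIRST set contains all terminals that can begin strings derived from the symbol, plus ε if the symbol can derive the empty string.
FIRST(A) = {a, ε} (A → a | ε) and FIRST(B) = {b, ε} (B → b | ε).
For S → A B c: add FIRST(A) minus ε = {a}; A is nullable, so also add FIRST(B) minus ε = {b}; B is nullable too, so also add FIRST(c) = {c}. The terminal c is never erased, so S is not nullable and ε is not included.
FIRST(S) = {a, b, c}.

Final answer: {a, b, c}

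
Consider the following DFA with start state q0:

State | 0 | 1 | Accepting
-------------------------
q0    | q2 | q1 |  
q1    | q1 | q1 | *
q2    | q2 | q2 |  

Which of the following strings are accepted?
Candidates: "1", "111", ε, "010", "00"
"1": q0 → q1; q1 is accepting → accepted
"111": q0 → q1 → q1 → q1; q1 is accepting → accepted
ε: q0; q0 is not accepting → rejected
"010": q0 → q2 → q2 → q2; q2 is not accepting → rejected
"00": q0 → q2 → q2; q2 is not accepting → rejected

Final answer: "1", "111"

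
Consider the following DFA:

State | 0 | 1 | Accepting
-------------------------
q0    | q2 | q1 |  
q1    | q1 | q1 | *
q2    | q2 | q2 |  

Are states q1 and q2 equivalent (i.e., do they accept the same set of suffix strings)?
Try the suffix ε (the empty string).
From q1: q1 — accepting.
From q2: q2 — not accepting.
The two states disagree on this suffix, so they are not equivalent.

Final answer: No. Distinguishing string: ε (the empty string) - accepted from q1 but not from q2.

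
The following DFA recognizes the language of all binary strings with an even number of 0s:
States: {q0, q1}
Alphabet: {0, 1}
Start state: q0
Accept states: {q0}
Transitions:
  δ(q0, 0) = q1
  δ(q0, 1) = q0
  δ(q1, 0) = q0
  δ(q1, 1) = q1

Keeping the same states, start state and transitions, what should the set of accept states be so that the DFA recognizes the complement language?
The DFA is complete (every state has a transition on every symbol), so the complement
is recognized by the same DFA with accepting and non-accepting states swapped.
Original accept states: {q0}
Complement accept states = All states - Original accept states
= {q0, q1} - {q0}
= {q1}
Complement language: strings with an ODD number of 0s

Final answer: {q1}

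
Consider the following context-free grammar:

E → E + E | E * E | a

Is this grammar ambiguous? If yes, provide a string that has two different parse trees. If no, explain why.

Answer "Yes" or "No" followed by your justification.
Two different leftmost derivations of a + a * a:
  (1) E ⇒ E + E ⇒ a + E ⇒ a + E * E ⇒ a + a * E ⇒ a + a * a   (tree groups a + (a * a))
  (2) E ⇒ E * E ⇒ E + E * E ⇒ a + E * E ⇒ a + a * E ⇒ a + a * a   (tree groups (a + a) * a)
Two distinct leftmost derivations = two distinct parse trees, so the grammar is ambiguous.

Final answer: Yes - the string 'a + a * a' has two distinct leftmost derivations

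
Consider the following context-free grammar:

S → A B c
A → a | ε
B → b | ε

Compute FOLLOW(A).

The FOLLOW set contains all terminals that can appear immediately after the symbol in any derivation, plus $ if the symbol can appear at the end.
A occurs in S → A B c followed by B c. Add FIRST(B) minus ε = {b}; B is nullable (B → ε), so what follows B can also follow A: the terminal c. FOLLOW(A) = {b, c}.

Final answer: {b, c}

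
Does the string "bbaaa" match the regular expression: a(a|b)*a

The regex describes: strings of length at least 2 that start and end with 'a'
No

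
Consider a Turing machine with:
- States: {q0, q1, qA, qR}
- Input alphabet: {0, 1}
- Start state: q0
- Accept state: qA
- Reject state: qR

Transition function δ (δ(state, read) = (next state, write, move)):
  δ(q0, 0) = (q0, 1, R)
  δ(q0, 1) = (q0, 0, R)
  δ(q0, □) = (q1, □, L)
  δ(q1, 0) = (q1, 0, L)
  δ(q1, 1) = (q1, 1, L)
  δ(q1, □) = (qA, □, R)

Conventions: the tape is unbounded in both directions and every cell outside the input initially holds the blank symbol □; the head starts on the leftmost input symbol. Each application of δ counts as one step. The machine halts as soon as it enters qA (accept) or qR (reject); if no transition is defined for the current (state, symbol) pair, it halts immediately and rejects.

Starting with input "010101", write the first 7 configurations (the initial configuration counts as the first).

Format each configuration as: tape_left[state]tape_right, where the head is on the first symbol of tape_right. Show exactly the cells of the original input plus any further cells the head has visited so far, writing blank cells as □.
Step 0: [q0]010101 (head at position 0)
Step 1: δ(q0, 0) = (q0, 1, R)  ⊢  1[q0]10101 (head at position 1)
Step 2: δ(q0, 1) = (q0, 0, R)  ⊢  10[q0]0101 (head at position 2)
Step 3: δ(q0, 0) = (q0, 1, R)  ⊢  101[q0]101 (head at position 3)
Step 4: δ(q0, 1) = (q0, 0, R)  ⊢  1010[q0]01 (head at position 4)
Step 5: δ(q0, 0) = (q0, 1, R)  ⊢  10101[q0]1 (head at position 5)
Step 6: δ(q0, 1) = (q0, 0, R)  ⊢  101010[q0]□ (head at position 6)

Final answer: [q0]010101 ⊢ 1[q0]10101 ⊢ 10[q0]0101 ⊢ 101[q0]101 ⊢ 1010[q0]01 ⊢ 10101[q0]1 ⊢ 101010[q0]□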